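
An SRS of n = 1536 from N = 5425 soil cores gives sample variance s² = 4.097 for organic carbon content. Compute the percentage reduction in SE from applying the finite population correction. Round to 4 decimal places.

f = n/N = 1536/5425 = 0.28313364.
SE_no-fpc = √(s²/n) = 0.051646081; SE_fpc = √((1−f)s²/n) = 0.043727684.
Ratio = √(1−f) = 0.84667961. Reduction = 100·(1 − 0.84667961) = 15.3320%.

15.3320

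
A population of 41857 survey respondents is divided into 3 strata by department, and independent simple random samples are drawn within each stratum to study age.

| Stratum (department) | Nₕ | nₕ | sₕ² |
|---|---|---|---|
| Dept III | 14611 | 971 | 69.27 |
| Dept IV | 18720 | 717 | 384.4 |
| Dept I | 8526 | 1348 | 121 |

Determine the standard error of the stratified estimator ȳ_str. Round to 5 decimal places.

Var(ȳ_str) = Σₕ Wₕ²(1 − fₕ)sₕ²/nₕ with Wₕ = Nₕ/N, N = 41857.
Dept III: Wₕ = 0.34906945; term = 0.34906945²·(1 − 0.06645678)·69.27/971 = 0.0081149168.
Dept IV: Wₕ = 0.44723702; term = 0.44723702²·(1 − 0.03830128)·384.4/717 = 0.10312851.
Dept I: Wₕ = 0.20369353; term = 0.20369353²·(1 − 0.15810462)·121/1348 = 0.0031355091.
Sum = 0.11437894.
SE = √(0.11437894) = 0.33820.

0.33820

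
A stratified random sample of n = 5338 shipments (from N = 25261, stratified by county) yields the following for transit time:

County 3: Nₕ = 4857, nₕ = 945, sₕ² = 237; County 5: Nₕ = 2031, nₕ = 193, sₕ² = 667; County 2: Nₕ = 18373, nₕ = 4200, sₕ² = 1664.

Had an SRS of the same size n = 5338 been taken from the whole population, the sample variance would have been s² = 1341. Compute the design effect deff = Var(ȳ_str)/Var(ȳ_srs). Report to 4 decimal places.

0.9557

Var(ȳ_str) = Σ Wₕ²(1−fₕ)sₕ²/nₕ with Wₕ = Nₕ/25261:
  County 3: (4857/25261)²·(1−945/4857)·237/945 = 0.0074676234
  County 5: (2031/25261)²·(1−193/2031)·667/193 = 0.020217287
  County 2: (18373/25261)²·(1−4200/18373)·1664/4200 = 0.16167572
  → Var(ȳ_str) = 0.18936063.
Var(ȳ_srs) = (1 − 5338/25261)·1341/5338 = 0.1981319.
deff = 0.18936063 / 0.1981319 = 0.9557.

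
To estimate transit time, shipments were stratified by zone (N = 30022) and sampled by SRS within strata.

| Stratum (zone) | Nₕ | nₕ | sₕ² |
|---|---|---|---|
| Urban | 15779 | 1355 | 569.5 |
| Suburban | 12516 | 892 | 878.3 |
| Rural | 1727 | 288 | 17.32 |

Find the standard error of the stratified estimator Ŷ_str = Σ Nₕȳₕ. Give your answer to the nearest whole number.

15462

Var(Ŷ_str) = Σₕ Nₕ²(1 − fₕ)sₕ²/nₕ.
Urban: 15779²·(1 − 1355/15779)·569.5/1355 = 9.5657631 × 10^7.
Suburban: 12516²·(1 − 892/12516)·878.3/892 = 1.432515 × 10^8.
Rural: 1727²·(1 − 288/1727)·17.32/288 = 149454.34.
Sum = 2.3905859 × 10^8.
SE = √(2.3905859 × 10^8) = 15462.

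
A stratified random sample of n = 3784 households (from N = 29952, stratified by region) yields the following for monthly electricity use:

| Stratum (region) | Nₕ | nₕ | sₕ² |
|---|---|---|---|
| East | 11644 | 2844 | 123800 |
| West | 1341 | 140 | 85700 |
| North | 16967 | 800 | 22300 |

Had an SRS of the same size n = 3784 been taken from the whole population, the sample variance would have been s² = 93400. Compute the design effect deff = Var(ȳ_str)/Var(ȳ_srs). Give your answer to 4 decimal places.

0.6768

Var(ȳ_str) = Σ Wₕ²(1−fₕ)sₕ²/nₕ with Wₕ = Nₕ/29952:
  East: (11644/29952)²·(1−2844/11644)·123800/2844 = 4.9719215
  West: (1341/29952)²·(1−140/1341)·85700/140 = 1.0989373
  North: (16967/29952)²·(1−800/16967)·22300/800 = 8.5231027
  → Var(ȳ_str) = 14.593962.
Var(ȳ_srs) = (1 − 3784/29952)·93400/3784 = 21.564553.
deff = 14.593962 / 21.564553 = 0.6768.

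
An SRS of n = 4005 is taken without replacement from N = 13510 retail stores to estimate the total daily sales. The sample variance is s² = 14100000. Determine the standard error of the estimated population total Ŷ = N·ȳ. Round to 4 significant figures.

Var(Ŷ) = N²·Var(ȳ) = N²·(1 − n/N)·s²/n.
f = 4005/13510 = 0.29644708; Var(ȳ) = 0.70355292·14100000/4005 = 2476.9279.
Var(Ŷ) = 13510² · 2476.9279 = 4.5208913 × 10^11.
SE(Ŷ) = √(4.5208913 × 10^11) = 672400.

672400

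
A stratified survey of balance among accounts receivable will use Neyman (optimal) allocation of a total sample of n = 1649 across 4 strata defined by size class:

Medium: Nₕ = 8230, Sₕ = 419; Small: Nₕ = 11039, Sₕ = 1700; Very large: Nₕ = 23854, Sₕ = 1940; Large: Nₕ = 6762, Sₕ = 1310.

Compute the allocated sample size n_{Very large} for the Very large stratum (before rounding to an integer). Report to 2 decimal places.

986.56

Neyman allocation: nₕ = n·NₕSₕ / Σⱼ NⱼSⱼ.
Σ NⱼSⱼ = 8230·419 + 11039·1700 + 23854·1940 + 6762·1310 = 7.734965 × 10^7.
n_{Very large} = 1649·23854·1940 / (7.734965 × 10^7) = 986.56.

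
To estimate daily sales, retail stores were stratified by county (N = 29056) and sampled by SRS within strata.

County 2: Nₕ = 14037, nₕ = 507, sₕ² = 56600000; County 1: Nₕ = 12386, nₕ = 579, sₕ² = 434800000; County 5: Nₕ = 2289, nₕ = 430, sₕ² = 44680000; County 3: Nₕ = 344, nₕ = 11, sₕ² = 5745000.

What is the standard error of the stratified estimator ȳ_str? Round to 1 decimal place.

394.7

Var(ȳ_str) = Σₕ Wₕ²(1 − fₕ)sₕ²/nₕ with Wₕ = Nₕ/N, N = 29056.
County 2: Wₕ = 0.48310160; term = 0.48310160²·(1 − 0.03611883)·56600000/507 = 25113.597.
County 1: Wₕ = 0.42628029; term = 0.42628029²·(1 − 0.04674633)·434800000/579 = 130079.83.
County 5: Wₕ = 0.07877891; term = 0.07877891²·(1 − 0.18785496)·44680000/430 = 523.71889.
County 3: Wₕ = 0.01183921; term = 0.01183921²·(1 − 0.03197674)·5745000/11 = 70.864442.
Sum = 155788.01.
SE = √(155788.01) = 394.7.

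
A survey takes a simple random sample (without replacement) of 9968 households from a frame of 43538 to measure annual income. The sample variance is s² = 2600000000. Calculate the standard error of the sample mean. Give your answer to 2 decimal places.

448.46

Under SRS without replacement, Var(ȳ) = (1 − f)·s²/n with f = n/N = 9968/43538 = 0.22894942.
Var(ȳ) = (1 − 0.22894942)·2600000000/9968 = 0.77105058·260834.67 = 201116.72.
SE(ȳ) = √(201116.72) = 448.46.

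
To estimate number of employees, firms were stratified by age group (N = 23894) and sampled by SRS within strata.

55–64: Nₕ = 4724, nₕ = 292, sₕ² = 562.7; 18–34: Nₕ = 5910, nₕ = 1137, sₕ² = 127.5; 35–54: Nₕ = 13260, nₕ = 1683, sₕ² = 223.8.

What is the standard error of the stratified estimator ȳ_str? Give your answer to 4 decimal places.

0.3346

Var(ȳ_str) = Σₕ Wₕ²(1 − fₕ)sₕ²/nₕ with Wₕ = Nₕ/N, N = 23894.
55–64: Wₕ = 0.19770654; term = 0.19770654²·(1 − 0.06181202)·562.7/292 = 0.070668518.
18–34: Wₕ = 0.24734243; term = 0.24734243²·(1 − 0.19238579)·127.5/1137 = 0.005540525.
35–54: Wₕ = 0.55495103; term = 0.55495103²·(1 − 0.12692308)·223.8/1683 = 0.035755084.
Sum = 0.11196413.
SE = √(0.11196413) = 0.3346.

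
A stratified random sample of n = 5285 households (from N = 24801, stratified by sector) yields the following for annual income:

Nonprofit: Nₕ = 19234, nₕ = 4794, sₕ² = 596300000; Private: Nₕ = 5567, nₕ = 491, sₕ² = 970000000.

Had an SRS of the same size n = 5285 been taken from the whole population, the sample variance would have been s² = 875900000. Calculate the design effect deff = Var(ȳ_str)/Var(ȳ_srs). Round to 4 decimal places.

1.1266

Var(ȳ_str) = Σ Wₕ²(1−fₕ)sₕ²/nₕ with Wₕ = Nₕ/24801:
  Nonprofit: (19234/24801)²·(1−4794/19234)·596300000/4794 = 56164.927
  Private: (5567/24801)²·(1−491/5567)·970000000/491 = 90760.043
  → Var(ȳ_str) = 146924.97.
Var(ȳ_srs) = (1 − 5285/24801)·875900000/5285 = 130416.08.
deff = 146924.97 / 130416.08 = 1.1266.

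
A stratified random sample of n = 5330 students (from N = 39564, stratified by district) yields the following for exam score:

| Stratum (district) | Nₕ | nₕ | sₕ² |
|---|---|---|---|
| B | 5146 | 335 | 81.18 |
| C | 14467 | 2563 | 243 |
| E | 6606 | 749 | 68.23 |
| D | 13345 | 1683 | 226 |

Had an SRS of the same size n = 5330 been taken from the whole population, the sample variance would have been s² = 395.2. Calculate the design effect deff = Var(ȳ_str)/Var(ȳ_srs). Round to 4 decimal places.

Var(ȳ_str) = Σ Wₕ²(1−fₕ)sₕ²/nₕ with Wₕ = Nₕ/39564:
  B: (5146/39564)²·(1−335/5146)·81.18/335 = 0.0038327368
  C: (14467/39564)²·(1−2563/14467)·243/2563 = 0.010431066
  E: (6606/39564)²·(1−749/6606)·68.23/749 = 0.0022516815
  D: (13345/39564)²·(1−1683/13345)·226/1683 = 0.013351054
  → Var(ȳ_str) = 0.029866538.
Var(ȳ_srs) = (1 − 5330/39564)·395.2/5330 = 0.064157463.
deff = 0.029866538 / 0.064157463 = 0.4655.

0.4655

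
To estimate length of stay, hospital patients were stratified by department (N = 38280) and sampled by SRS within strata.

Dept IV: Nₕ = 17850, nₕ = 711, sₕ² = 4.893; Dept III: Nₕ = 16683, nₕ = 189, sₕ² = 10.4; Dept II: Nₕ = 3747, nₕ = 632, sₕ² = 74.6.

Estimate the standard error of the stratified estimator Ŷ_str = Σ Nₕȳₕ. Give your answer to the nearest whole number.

4316

Var(Ŷ_str) = Σₕ Nₕ²(1 − fₕ)sₕ²/nₕ.
Dept IV: 17850²·(1 − 711/17850)·4.893/711 = 2.1053743 × 10^6.
Dept III: 16683²·(1 − 189/16683)·10.4/189 = 1.5141597 × 10^7.
Dept II: 3747²·(1 − 632/3747)·74.6/632 = 1.377728 × 10^6.
Sum = 1.8624699 × 10^7.
SE = √(1.8624699 × 10^7) = 4316.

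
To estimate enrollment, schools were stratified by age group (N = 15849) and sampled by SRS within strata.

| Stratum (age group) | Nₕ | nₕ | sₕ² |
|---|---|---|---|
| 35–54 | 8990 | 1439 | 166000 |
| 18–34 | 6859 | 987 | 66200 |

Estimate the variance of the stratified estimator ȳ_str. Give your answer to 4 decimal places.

41.9294

Var(ȳ_str) = Σₕ Wₕ²(1 − fₕ)sₕ²/nₕ with Wₕ = Nₕ/N, N = 15849.
35–54: Wₕ = 0.56722822; term = 0.56722822²·(1 − 0.16006674)·166000/1439 = 31.175091.
18–34: Wₕ = 0.43277178; term = 0.43277178²·(1 − 0.14389853)·66200/987 = 10.754345.
Sum = 41.929436.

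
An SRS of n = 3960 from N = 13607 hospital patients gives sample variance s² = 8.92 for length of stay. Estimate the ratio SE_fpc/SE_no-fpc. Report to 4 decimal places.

f = n/N = 3960/13607 = 0.29102668.
SE_no-fpc = √(s²/n) = 0.047460776; SE_fpc = √((1−f)s²/n) = 0.039962236.
Ratio = √(1−f) = 0.84200554.

0.8420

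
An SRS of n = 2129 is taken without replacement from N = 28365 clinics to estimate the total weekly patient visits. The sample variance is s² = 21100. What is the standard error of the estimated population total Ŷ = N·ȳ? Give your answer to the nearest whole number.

85880

Var(Ŷ) = N²·Var(ȳ) = N²·(1 − n/N)·s²/n.
f = 2129/28365 = 0.07505729; Var(ȳ) = 0.92494271·21100/2129 = 9.1668817.
Var(Ŷ) = 28365² · 9.1668817 = 7.3754276 × 10^9.
SE(Ŷ) = √(7.3754276 × 10^9) = 85880.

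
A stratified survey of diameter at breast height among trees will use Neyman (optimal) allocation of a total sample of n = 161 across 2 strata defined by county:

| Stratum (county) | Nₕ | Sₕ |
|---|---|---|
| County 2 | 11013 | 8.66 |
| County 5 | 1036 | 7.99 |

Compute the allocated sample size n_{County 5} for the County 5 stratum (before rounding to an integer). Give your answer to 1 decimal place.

12.9

Neyman allocation: nₕ = n·NₕSₕ / Σⱼ NⱼSⱼ.
Σ NⱼSⱼ = 11013·8.66 + 1036·7.99 = 103650.22.
n_{County 5} = 161·1036·7.99 / 103650.22 = 12.9.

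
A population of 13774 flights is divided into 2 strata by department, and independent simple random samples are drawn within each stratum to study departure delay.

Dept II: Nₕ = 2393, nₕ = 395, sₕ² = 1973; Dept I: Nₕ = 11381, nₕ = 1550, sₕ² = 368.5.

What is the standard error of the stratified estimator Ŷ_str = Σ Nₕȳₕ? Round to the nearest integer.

Var(Ŷ_str) = Σₕ Nₕ²(1 − fₕ)sₕ²/nₕ.
Dept II: 2393²·(1 − 395/2393)·1973/395 = 2.3881861 × 10^7.
Dept I: 11381²·(1 − 1550/11381)·368.5/1550 = 2.6600139 × 10^7.
Sum = 5.0482 × 10^7.
SE = √(5.0482 × 10^7) = 7105.

7105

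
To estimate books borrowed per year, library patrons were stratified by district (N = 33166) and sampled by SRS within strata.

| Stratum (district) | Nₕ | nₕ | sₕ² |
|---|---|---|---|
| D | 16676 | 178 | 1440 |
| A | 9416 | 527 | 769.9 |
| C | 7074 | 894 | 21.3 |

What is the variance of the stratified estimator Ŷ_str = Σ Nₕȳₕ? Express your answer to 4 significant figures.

2.349 × 10^9

Var(Ŷ_str) = Σₕ Nₕ²(1 − fₕ)sₕ²/nₕ.
D: 16676²·(1 − 178/16676)·1440/178 = 2.2256951 × 10^9.
A: 9416²·(1 − 527/9416)·769.9/527 = 1.2227652 × 10^8.
C: 7074²·(1 − 894/7074)·21.3/894 = 1.0415872 × 10^6.
Sum = 2.3490132 × 10^9.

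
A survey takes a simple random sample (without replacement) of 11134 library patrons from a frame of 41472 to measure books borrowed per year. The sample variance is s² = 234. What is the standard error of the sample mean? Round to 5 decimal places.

Under SRS without replacement, Var(ȳ) = (1 − f)·s²/n with f = n/N = 11134/41472 = 0.26847029.
Var(ȳ) = (1 − 0.26847029)·234/11134 = 0.73152971·0.021016706 = 0.015374344.
SE(ȳ) = √(0.015374344) = 0.12399.

0.12399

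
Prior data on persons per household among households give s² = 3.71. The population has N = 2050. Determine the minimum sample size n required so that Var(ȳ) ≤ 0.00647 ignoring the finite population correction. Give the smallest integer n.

574

Without fpc, n₀ = s²/D = 3.71/0.00647 = 573.4158.
Rounding up, n = 574.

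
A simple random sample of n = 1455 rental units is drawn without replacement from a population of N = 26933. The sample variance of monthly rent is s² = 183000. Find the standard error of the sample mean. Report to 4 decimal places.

10.9077

Under SRS without replacement, Var(ȳ) = (1 − f)·s²/n with f = n/N = 1455/26933 = 0.05402295.
Var(ȳ) = (1 − 0.05402295)·183000/1455 = 0.94597705·125.7732 = 118.97856.
SE(ȳ) = √(118.97856) = 10.9077.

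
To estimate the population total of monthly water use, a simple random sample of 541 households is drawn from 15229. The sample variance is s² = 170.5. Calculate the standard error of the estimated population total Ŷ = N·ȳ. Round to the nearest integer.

Var(Ŷ) = N²·Var(ȳ) = N²·(1 − n/N)·s²/n.
f = 541/15229 = 0.03552433; Var(ȳ) = 0.96447567·170.5/541 = 0.30396137.
Var(Ŷ) = 15229² · 0.30396137 = 7.0495463 × 10^7.
SE(Ŷ) = √(7.0495463 × 10^7) = 8396.

8396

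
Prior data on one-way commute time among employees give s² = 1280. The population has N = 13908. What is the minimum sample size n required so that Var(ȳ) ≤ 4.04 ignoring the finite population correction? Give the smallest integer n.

Without fpc, n₀ = s²/D = 1280/4.04 = 316.8317.
Rounding up, n = 317.

317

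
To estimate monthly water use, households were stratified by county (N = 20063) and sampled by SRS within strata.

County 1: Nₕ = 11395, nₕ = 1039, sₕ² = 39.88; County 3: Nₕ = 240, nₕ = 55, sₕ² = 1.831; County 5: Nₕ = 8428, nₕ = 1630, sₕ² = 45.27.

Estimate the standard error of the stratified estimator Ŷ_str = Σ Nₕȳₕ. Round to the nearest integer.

2474

Var(Ŷ_str) = Σₕ Nₕ²(1 − fₕ)sₕ²/nₕ.
County 1: 11395²·(1 − 1039/11395)·39.88/1039 = 4.5294553 × 10^6.
County 3: 240²·(1 − 55/240)·1.831/55 = 1478.1164.
County 5: 8428²·(1 − 1630/8428)·45.27/1630 = 1.5912139 × 10^6.
Sum = 6.1221473 × 10^6.
SE = √(6.1221473 × 10^6) = 2474.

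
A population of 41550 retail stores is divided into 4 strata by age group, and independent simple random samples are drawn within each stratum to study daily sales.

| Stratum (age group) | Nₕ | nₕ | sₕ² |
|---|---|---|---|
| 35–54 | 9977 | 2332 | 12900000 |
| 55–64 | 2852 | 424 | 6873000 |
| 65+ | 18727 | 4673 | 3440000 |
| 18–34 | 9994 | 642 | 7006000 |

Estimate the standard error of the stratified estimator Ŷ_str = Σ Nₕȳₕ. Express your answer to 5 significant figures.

1.3221 × 10^6

Var(Ŷ_str) = Σₕ Nₕ²(1 − fₕ)sₕ²/nₕ.
35–54: 9977²·(1 − 2332/9977)·12900000/2332 = 4.2192827 × 10^11.
55–64: 2852²·(1 − 424/2852)·6873000/424 = 1.1224802 × 10^11.
65+: 18727²·(1 − 4673/18727)·3440000/4673 = 1.9374514 × 10^11.
18–34: 9994²·(1 − 642/9994)·7006000/642 = 1.0199502 × 10^12.
Sum = 1.7478716 × 10^12.
SE = √(1.7478716 × 10^12) = 1.3221 × 10^6.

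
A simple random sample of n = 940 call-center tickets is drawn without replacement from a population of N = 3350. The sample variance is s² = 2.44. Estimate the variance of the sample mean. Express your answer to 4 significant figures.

0.001867

Under SRS without replacement, Var(ȳ) = (1 − f)·s²/n with f = n/N = 940/3350 = 0.28059701.
Var(ȳ) = (1 − 0.28059701)·2.44/940 = 0.71940299·0.0025957447 = 0.0018673865.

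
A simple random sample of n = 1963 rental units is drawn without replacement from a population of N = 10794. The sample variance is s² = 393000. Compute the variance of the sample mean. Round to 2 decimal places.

Under SRS without replacement, Var(ȳ) = (1 − f)·s²/n with f = n/N = 1963/10794 = 0.18186029.
Var(ȳ) = (1 − 0.18186029)·393000/1963 = 0.81813971·200.20377 = 163.79465.

163.79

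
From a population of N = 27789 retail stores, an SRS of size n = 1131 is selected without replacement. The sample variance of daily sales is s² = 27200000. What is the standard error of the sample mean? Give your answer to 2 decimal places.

Under SRS without replacement, Var(ȳ) = (1 − f)·s²/n with f = n/N = 1131/27789 = 0.04069956.
Var(ȳ) = (1 − 0.04069956)·27200000/1131 = 0.95930044·24049.514 = 23070.709.
SE(ȳ) = √(23070.709) = 151.89.

151.89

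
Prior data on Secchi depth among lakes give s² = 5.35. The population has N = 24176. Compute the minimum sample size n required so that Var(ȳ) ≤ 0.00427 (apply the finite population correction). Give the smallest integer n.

1192

Without fpc, n₀ = s²/D = 5.35/0.00427 = 1252.9274.
With fpc, (1 − n/N)·s²/n ≤ D requires n ≥ n₀/(1 + n₀/N) = 1252.9274/(1 + 1252.9274/24176) = 1191.1935.
Rounding up, n = 1192.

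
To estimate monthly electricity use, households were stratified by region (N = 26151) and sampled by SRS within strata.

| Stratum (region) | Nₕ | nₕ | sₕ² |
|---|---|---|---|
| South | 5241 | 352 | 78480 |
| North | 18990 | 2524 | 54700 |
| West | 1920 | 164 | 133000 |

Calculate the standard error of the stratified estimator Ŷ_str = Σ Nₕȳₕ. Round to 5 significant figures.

123380

Var(Ŷ_str) = Σₕ Nₕ²(1 − fₕ)sₕ²/nₕ.
South: 5241²·(1 − 352/5241)·78480/352 = 5.7128198 × 10^9.
North: 18990²·(1 − 2524/18990)·54700/2524 = 6.7765875 × 10^9.
West: 1920²·(1 − 164/1920)·133000/164 = 2.7342205 × 10^9.
Sum = 1.5223628 × 10^10.
SE = √(1.5223628 × 10^10) = 123380.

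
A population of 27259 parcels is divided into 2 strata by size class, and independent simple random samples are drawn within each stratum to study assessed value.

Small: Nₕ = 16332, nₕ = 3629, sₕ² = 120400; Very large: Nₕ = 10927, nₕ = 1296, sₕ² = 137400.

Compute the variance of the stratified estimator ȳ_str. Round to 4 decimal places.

Var(ȳ_str) = Σₕ Wₕ²(1 − fₕ)sₕ²/nₕ with Wₕ = Nₕ/N, N = 27259.
Small: Wₕ = 0.59914157; term = 0.59914157²·(1 − 0.22220181)·120400/3629 = 9.2632919.
Very large: Wₕ = 0.40085843; term = 0.40085843²·(1 − 0.11860529)·137400/1296 = 15.015307.
Sum = 24.278599.

24.2786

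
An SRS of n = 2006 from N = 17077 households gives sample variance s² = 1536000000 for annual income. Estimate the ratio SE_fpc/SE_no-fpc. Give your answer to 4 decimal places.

0.9394

f = n/N = 2006/17077 = 0.11746794.
SE_no-fpc = √(s²/n) = 875.04451; SE_fpc = √((1−f)s²/n) = 822.04462.
Ratio = √(1−f) = 0.93943178.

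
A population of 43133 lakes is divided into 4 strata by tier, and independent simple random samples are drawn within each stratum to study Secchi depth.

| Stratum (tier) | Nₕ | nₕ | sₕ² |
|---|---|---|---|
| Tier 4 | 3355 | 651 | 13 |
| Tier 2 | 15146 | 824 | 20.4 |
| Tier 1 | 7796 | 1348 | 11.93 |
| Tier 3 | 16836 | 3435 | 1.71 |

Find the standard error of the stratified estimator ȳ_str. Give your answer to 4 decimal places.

0.0573

Var(ȳ_str) = Σₕ Wₕ²(1 − fₕ)sₕ²/nₕ with Wₕ = Nₕ/N, N = 43133.
Tier 4: Wₕ = 0.07778267; term = 0.07778267²·(1 − 0.19403875)·13/651 = 9.7373828 × 10^-5.
Tier 2: Wₕ = 0.35114645; term = 0.35114645²·(1 − 0.05440380)·20.4/824 = 0.002886591.
Tier 1: Wₕ = 0.18074328; term = 0.18074328²·(1 − 0.17290918)·11.93/1348 = 2.3912671 × 10^-4.
Tier 3: Wₕ = 0.39032759; term = 0.39032759²·(1 − 0.20402708)·1.71/3435 = 6.0370693 × 10^-5.
Sum = 0.0032834622.
SE = √(0.0032834622) = 0.0573.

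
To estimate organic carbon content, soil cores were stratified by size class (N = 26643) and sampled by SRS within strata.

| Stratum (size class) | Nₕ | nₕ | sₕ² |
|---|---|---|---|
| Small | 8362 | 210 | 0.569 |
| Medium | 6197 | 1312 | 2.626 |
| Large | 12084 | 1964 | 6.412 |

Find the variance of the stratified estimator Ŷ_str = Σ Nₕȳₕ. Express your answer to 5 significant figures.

644540

Var(Ŷ_str) = Σₕ Nₕ²(1 − fₕ)sₕ²/nₕ.
Small: 8362²·(1 − 210/8362)·0.569/210 = 184700.17.
Medium: 6197²·(1 − 1312/6197)·2.626/1312 = 60590.837.
Large: 12084²·(1 − 1964/12084)·6.412/1964 = 399248.47.
Sum = 644539.48.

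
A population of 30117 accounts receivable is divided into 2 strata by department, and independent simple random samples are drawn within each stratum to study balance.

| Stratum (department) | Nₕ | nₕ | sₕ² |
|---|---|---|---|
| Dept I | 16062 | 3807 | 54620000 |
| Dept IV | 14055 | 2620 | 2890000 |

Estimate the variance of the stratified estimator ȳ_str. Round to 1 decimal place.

3309.0

Var(ȳ_str) = Σₕ Wₕ²(1 − fₕ)sₕ²/nₕ with Wₕ = Nₕ/N, N = 30117.
Dept I: Wₕ = 0.53332005; term = 0.53332005²·(1 − 0.23701905)·54620000/3807 = 3113.5679.
Dept IV: Wₕ = 0.46667995; term = 0.46667995²·(1 − 0.18641053)·2890000/2620 = 195.45202.
Sum = 3309.0199.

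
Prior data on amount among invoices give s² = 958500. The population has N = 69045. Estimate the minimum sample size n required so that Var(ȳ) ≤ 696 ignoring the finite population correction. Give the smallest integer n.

1378

Without fpc, n₀ = s²/D = 958500/696 = 1377.1552.
Rounding up, n = 1378.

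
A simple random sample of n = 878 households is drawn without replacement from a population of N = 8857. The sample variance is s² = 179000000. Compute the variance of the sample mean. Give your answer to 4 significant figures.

183700

Under SRS without replacement, Var(ȳ) = (1 − f)·s²/n with f = n/N = 878/8857 = 0.09913063.
Var(ȳ) = (1 − 0.09913063)·179000000/878 = 0.90086937·203872.44 = 183662.43.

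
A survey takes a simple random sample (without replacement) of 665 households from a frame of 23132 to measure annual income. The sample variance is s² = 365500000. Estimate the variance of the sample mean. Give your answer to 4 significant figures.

Under SRS without replacement, Var(ȳ) = (1 − f)·s²/n with f = n/N = 665/23132 = 0.02874805.
Var(ȳ) = (1 − 0.02874805)·365500000/665 = 0.97125195·549624.06 = 533823.44.

533800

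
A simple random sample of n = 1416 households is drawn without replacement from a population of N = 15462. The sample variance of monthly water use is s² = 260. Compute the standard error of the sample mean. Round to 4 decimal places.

0.4084

Under SRS without replacement, Var(ȳ) = (1 − f)·s²/n with f = n/N = 1416/15462 = 0.09157936.
Var(ȳ) = (1 − 0.09157936)·260/1416 = 0.90842064·0.18361582 = 0.1668004.
SE(ȳ) = √(0.1668004) = 0.4084.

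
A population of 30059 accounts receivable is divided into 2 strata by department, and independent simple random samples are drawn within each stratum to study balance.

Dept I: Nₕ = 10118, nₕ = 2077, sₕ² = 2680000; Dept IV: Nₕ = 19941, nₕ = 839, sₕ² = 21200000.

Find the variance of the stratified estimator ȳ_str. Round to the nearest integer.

10769

Var(ȳ_str) = Σₕ Wₕ²(1 − fₕ)sₕ²/nₕ with Wₕ = Nₕ/N, N = 30059.
Dept I: Wₕ = 0.33660468; term = 0.33660468²·(1 − 0.20527772)·2680000/2077 = 116.18605.
Dept IV: Wₕ = 0.66339532; term = 0.66339532²·(1 − 0.04207412)·21200000/839 = 10652.477.
Sum = 10768.663.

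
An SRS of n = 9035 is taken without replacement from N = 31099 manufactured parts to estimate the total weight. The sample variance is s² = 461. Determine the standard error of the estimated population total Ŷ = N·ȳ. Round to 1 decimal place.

5917.0

Var(Ŷ) = N²·Var(ȳ) = N²·(1 − n/N)·s²/n.
f = 9035/31099 = 0.29052381; Var(ȳ) = 0.70947619·461/9035 = 0.036200169.
Var(Ŷ) = 31099² · 0.036200169 = 3.5010914 × 10^7.
SE(Ŷ) = √(3.5010914 × 10^7) = 5917.0.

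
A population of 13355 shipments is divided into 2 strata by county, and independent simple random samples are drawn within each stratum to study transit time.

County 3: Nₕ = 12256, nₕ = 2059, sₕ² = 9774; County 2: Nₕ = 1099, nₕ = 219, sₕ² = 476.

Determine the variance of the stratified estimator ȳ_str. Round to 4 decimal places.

Var(ȳ_str) = Σₕ Wₕ²(1 − fₕ)sₕ²/nₕ with Wₕ = Nₕ/N, N = 13355.
County 3: Wₕ = 0.91770872; term = 0.91770872²·(1 − 0.16799935)·9774/2059 = 3.3262078.
County 2: Wₕ = 0.08229128; term = 0.08229128²·(1 − 0.19927207)·476/219 = 0.011785701.
Sum = 3.3379935.

3.3380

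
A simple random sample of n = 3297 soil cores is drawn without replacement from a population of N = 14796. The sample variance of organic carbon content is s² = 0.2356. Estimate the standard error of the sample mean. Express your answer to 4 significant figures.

Under SRS without replacement, Var(ȳ) = (1 − f)·s²/n with f = n/N = 3297/14796 = 0.22283049.
Var(ȳ) = (1 − 0.22283049)·0.2356/3297 = 0.77716951·7.1458902 × 10^-5 = 5.553568 × 10^-5.
SE(ȳ) = √(5.553568 × 10^-5) = 0.007452.

0.007452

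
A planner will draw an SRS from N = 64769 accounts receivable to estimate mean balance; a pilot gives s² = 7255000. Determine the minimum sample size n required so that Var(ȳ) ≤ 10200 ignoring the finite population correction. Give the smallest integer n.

712

Without fpc, n₀ = s²/D = 7255000/10200 = 711.2745.
Rounding up, n = 712.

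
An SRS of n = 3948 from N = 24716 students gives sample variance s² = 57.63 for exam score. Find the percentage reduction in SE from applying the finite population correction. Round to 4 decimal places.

f = n/N = 3948/24716 = 0.15973458.
SE_no-fpc = √(s²/n) = 0.12081914; SE_fpc = √((1−f)s²/n) = 0.11075006.
Ratio = √(1−f) = 0.91665992. Reduction = 100·(1 − 0.91665992) = 8.3340%.

8.3340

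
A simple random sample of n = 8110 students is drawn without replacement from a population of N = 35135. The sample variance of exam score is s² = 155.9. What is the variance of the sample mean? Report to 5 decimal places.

0.01479

Under SRS without replacement, Var(ȳ) = (1 − f)·s²/n with f = n/N = 8110/35135 = 0.23082396.
Var(ȳ) = (1 − 0.23082396)·155.9/8110 = 0.76917604·0.019223181 = 0.01478601.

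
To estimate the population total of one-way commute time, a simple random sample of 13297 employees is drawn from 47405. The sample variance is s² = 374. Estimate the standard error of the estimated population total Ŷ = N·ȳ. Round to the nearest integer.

6744

Var(Ŷ) = N²·Var(ȳ) = N²·(1 − n/N)·s²/n.
f = 13297/47405 = 0.28049784; Var(ȳ) = 0.71950216·374/13297 = 0.020237182.
Var(Ŷ) = 47405² · 0.020237182 = 4.5477684 × 10^7.
SE(Ŷ) = √(4.5477684 × 10^7) = 6744.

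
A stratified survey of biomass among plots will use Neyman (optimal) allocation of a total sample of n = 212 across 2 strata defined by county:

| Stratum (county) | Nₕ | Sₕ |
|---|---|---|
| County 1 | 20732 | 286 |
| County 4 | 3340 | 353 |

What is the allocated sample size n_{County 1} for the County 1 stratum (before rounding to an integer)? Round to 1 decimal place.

176.8

Neyman allocation: nₕ = n·NₕSₕ / Σⱼ NⱼSⱼ.
Σ NⱼSⱼ = 20732·286 + 3340·353 = 7.108372 × 10^6.
n_{County 1} = 212·20732·286 / (7.108372 × 10^6) = 176.8.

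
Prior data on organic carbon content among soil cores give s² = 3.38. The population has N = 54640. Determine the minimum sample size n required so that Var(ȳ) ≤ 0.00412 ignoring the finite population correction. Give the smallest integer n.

Without fpc, n₀ = s²/D = 3.38/0.00412 = 820.3883.
Rounding up, n = 821.

821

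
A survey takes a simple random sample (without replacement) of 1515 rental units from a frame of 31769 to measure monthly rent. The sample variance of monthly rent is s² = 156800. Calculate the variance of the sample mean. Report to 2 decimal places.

98.56

Under SRS without replacement, Var(ȳ) = (1 − f)·s²/n with f = n/N = 1515/31769 = 0.04768800.
Var(ȳ) = (1 − 0.04768800)·156800/1515 = 0.95231200·103.49835 = 98.562721.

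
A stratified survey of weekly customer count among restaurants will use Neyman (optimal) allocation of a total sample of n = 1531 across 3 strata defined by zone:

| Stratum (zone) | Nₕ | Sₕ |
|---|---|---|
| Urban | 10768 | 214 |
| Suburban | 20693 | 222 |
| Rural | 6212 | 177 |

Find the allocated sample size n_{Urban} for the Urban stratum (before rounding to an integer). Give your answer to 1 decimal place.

441.1

Neyman allocation: nₕ = n·NₕSₕ / Σⱼ NⱼSⱼ.
Σ NⱼSⱼ = 10768·214 + 20693·222 + 6212·177 = 7.997722 × 10^6.
n_{Urban} = 1531·10768·214 / (7.997722 × 10^6) = 441.1.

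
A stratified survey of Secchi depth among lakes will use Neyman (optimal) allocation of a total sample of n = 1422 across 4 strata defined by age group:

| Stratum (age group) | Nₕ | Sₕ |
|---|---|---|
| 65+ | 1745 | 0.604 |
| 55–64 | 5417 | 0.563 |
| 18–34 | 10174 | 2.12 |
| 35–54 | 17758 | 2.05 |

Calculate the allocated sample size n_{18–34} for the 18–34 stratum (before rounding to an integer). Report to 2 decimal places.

494.08

Neyman allocation: nₕ = n·NₕSₕ / Σⱼ NⱼSⱼ.
Σ NⱼSⱼ = 1745·0.604 + 5417·0.563 + 10174·2.12 + 17758·2.05 = 62076.531.
n_{18–34} = 1422·10174·2.12 / 62076.531 = 494.08.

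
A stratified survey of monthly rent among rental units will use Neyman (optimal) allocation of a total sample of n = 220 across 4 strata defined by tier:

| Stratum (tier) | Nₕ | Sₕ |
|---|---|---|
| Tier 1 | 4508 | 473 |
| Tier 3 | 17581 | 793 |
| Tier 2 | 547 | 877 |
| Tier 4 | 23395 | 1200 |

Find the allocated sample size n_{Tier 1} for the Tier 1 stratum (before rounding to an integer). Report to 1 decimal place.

Neyman allocation: nₕ = n·NₕSₕ / Σⱼ NⱼSⱼ.
Σ NⱼSⱼ = 4508·473 + 17581·793 + 547·877 + 23395·1200 = 4.4627736 × 10^7.
n_{Tier 1} = 220·4508·473 / (4.4627736 × 10^7) = 10.5.

10.5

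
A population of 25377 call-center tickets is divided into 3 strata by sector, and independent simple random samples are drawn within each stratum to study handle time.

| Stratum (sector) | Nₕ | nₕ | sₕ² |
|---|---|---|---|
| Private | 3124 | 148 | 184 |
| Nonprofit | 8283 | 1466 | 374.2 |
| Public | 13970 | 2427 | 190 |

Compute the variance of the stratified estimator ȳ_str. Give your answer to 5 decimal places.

Var(ȳ_str) = Σₕ Wₕ²(1 − fₕ)sₕ²/nₕ with Wₕ = Nₕ/N, N = 25377.
Private: Wₕ = 0.12310360; term = 0.12310360²·(1 − 0.04737516)·184/148 = 0.017948142.
Nonprofit: Wₕ = 0.32639792; term = 0.32639792²·(1 − 0.17698901)·374.2/1466 = 0.022380522.
Public: Wₕ = 0.55049848; term = 0.55049848²·(1 − 0.17372942)·190/2427 = 0.019602812.
Sum = 0.059931476.

0.05993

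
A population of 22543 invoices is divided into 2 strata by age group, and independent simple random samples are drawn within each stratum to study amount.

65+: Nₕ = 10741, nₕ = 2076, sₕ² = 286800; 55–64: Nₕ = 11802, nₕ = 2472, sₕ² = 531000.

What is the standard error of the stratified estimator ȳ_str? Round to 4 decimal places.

8.4761

Var(ȳ_str) = Σₕ Wₕ²(1 − fₕ)sₕ²/nₕ with Wₕ = Nₕ/N, N = 22543.
65+: Wₕ = 0.47646720; term = 0.47646720²·(1 − 0.19327809)·286800/2076 = 25.301231.
55–64: Wₕ = 0.52353280; term = 0.52353280²·(1 − 0.20945602)·531000/2472 = 46.543591.
Sum = 71.844822.
SE = √(71.844822) = 8.4761.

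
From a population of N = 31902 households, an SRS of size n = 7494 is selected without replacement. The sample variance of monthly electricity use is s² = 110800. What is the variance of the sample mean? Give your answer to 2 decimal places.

11.31

Under SRS without replacement, Var(ȳ) = (1 − f)·s²/n with f = n/N = 7494/31902 = 0.23490690.
Var(ȳ) = (1 − 0.23490690)·110800/7494 = 0.76509310·14.785161 = 11.312025.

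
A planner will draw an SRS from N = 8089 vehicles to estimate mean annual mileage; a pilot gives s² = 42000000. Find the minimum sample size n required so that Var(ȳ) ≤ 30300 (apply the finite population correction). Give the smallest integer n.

Without fpc, n₀ = s²/D = 42000000/30300 = 1386.1386.
With fpc, (1 − n/N)·s²/n ≤ D requires n ≥ n₀/(1 + n₀/N) = 1386.1386/(1 + 1386.1386/8089) = 1183.3574.
Rounding up, n = 1184.

1184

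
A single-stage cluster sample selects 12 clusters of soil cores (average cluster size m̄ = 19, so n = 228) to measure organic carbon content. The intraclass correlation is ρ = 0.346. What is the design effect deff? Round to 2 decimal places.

deff = 1 + (19 − 1)·0.346 = 1 + 6.228 = 7.228.

7.23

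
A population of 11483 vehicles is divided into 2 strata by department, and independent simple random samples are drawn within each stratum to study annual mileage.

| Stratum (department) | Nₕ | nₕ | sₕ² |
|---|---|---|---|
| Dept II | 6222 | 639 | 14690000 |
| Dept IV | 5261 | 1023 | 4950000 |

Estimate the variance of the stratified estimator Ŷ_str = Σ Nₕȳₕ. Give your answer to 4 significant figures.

Var(Ŷ_str) = Σₕ Nₕ²(1 − fₕ)sₕ²/nₕ.
Dept II: 6222²·(1 − 639/6222)·14690000/639 = 7.9858026 × 10^11.
Dept IV: 5261²·(1 − 1023/5261)·4950000/1023 = 1.0788444 × 10^11.
Sum = 9.064647 × 10^11.

9.065 × 10^11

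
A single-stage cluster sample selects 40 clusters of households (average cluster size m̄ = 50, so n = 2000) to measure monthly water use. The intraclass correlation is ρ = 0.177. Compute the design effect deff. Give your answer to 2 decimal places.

deff = 1 + (50 − 1)·0.177 = 1 + 8.673 = 9.673.

9.67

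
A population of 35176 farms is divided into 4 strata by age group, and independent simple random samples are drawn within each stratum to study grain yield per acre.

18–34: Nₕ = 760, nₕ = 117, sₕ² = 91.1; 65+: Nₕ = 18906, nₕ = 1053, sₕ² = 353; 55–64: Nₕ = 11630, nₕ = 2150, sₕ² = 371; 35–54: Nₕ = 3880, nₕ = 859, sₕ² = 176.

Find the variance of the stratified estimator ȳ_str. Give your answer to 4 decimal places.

0.1091

Var(ȳ_str) = Σₕ Wₕ²(1 − fₕ)sₕ²/nₕ with Wₕ = Nₕ/N, N = 35176.
18–34: Wₕ = 0.02160564; term = 0.02160564²·(1 − 0.15394737)·91.1/117 = 3.0751349 × 10^-4.
65+: Wₕ = 0.53746873; term = 0.53746873²·(1 − 0.05569660)·353/1053 = 0.09144591.
55–64: Wₕ = 0.33062315; term = 0.33062315²·(1 − 0.18486672)·371/2150 = 0.015375548.
35–54: Wₕ = 0.11030248; term = 0.11030248²·(1 − 0.22139175)·176/859 = 0.0019409263.
Sum = 0.1090699.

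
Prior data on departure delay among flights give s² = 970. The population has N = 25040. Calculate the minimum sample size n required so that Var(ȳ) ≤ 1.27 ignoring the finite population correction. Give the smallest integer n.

764

Without fpc, n₀ = s²/D = 970/1.27 = 763.7795.
Rounding up, n = 764.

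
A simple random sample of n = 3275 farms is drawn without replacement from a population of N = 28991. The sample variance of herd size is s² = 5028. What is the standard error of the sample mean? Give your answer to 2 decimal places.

Under SRS without replacement, Var(ȳ) = (1 − f)·s²/n with f = n/N = 3275/28991 = 0.11296609.
Var(ȳ) = (1 − 0.11296609)·5028/3275 = 0.88703391·1.5352672 = 1.361834.
SE(ȳ) = √(1.361834) = 1.17.

1.17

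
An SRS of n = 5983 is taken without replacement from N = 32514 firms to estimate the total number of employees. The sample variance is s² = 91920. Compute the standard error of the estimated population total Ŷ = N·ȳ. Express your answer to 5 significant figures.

115120

Var(Ŷ) = N²·Var(ȳ) = N²·(1 − n/N)·s²/n.
f = 5983/32514 = 0.18401304; Var(ȳ) = 0.81598696·91920/5983 = 12.53644.
Var(Ŷ) = 32514² · 12.53644 = 1.3253025 × 10^10.
SE(Ŷ) = √(1.3253025 × 10^10) = 115120.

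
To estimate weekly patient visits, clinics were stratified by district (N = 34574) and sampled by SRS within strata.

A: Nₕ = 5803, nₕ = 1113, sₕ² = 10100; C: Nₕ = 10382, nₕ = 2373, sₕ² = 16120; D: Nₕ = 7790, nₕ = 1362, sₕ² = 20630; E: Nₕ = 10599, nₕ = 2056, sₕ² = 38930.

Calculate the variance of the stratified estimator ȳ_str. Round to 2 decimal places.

2.75

Var(ȳ_str) = Σₕ Wₕ²(1 − fₕ)sₕ²/nₕ with Wₕ = Nₕ/N, N = 34574.
A: Wₕ = 0.16784289; term = 0.16784289²·(1 − 0.19179735)·10100/1113 = 0.20661049.
C: Wₕ = 0.30028345; term = 0.30028345²·(1 − 0.22856868)·16120/2373 = 0.4725278.
D: Wₕ = 0.22531382; term = 0.22531382²·(1 − 0.17483954)·20630/1362 = 0.63450667.
E: Wₕ = 0.30655984; term = 0.30655984²·(1 − 0.19398056)·38930/2056 = 1.4342912.
Sum = 2.7479362.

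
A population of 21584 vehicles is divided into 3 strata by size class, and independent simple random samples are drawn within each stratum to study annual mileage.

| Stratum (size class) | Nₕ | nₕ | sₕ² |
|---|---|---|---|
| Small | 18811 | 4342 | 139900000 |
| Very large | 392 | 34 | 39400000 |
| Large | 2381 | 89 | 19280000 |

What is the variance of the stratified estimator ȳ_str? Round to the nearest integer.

Var(ȳ_str) = Σₕ Wₕ²(1 − fₕ)sₕ²/nₕ with Wₕ = Nₕ/N, N = 21584.
Small: Wₕ = 0.87152520; term = 0.87152520²·(1 − 0.23082239)·139900000/4342 = 18824.109.
Very large: Wₕ = 0.01816160; term = 0.01816160²·(1 − 0.08673469)·39400000/34 = 349.07804.
Large: Wₕ = 0.11031319; term = 0.11031319²·(1 − 0.03737925)·19280000/89 = 2537.6234.
Sum = 21710.81.

21711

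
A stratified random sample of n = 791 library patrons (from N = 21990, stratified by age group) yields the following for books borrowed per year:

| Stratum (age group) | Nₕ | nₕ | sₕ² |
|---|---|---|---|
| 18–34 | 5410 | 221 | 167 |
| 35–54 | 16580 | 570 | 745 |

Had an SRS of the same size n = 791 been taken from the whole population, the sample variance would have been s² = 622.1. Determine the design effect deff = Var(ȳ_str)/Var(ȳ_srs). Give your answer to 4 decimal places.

Var(ȳ_str) = Σ Wₕ²(1−fₕ)sₕ²/nₕ with Wₕ = Nₕ/21990:
  18–34: (5410/21990)²·(1−221/5410)·167/221 = 0.043868691
  35–54: (16580/21990)²·(1−570/16580)·745/570 = 0.71747507
  → Var(ȳ_str) = 0.76134376.
Var(ȳ_srs) = (1 − 791/21990)·622.1/791 = 0.75818269.
deff = 0.76134376 / 0.75818269 = 1.0042.

1.0042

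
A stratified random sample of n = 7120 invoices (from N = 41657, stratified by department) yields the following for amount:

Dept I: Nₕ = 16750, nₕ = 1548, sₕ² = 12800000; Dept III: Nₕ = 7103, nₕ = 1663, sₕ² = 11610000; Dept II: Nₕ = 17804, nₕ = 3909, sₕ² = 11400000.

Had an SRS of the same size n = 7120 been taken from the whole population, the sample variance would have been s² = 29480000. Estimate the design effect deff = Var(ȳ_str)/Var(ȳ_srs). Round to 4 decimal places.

0.5199

Var(ȳ_str) = Σ Wₕ²(1−fₕ)sₕ²/nₕ with Wₕ = Nₕ/41657:
  Dept I: (16750/41657)²·(1−1548/16750)·12800000/1548 = 1213.329
  Dept III: (7103/41657)²·(1−1663/7103)·11610000/1663 = 155.455
  Dept II: (17804/41657)²·(1−3909/17804)·11400000/3909 = 415.75678
  → Var(ȳ_str) = 1784.5408.
Var(ȳ_srs) = (1 − 7120/41657)·29480000/7120 = 3432.7653.
deff = 1784.5408 / 3432.7653 = 0.5199.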